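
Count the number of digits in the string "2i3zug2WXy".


Input string: '2i3zug2WXy'
Operation: count digit characters (0-9)
Scan: '2'(digit), 'i', '3'(digit), 'z', 'u', 'g', '2'(digit), 'W', 'X', 'y'
Digits found: 3
Result: 3


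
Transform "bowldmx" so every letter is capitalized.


Input string: 'bowldmx'
Operation: convert each letter to uppercase
Mapping: 'b'->'B', 'o'->'O', 'w'->'W', 'l'->'L', 'd'->'D', 'm'->'M', 'x'->'X'
Result: BOWLDMX


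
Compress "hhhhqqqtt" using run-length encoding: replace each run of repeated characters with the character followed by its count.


Input: 'hhhhqqqtt'
Operation: identify consecutive runs
Runs: 'hhhh' -> h4, 'qqq' -> q3, 'tt' -> t2
Encoded: h4q3t2


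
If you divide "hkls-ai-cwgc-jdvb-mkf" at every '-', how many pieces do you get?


Input string: 'hkls-ai-cwgc-jdvb-mkf'
Delimiter: '-'
Split result: 'hkls', 'ai', 'cwgc', 'jdvb', 'mkf'
Number of parts: 5


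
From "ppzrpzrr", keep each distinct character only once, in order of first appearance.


Input: 'ppzrpzrr'
Operation: keep first occurrence of each character
Scan: s[0]='p' new -> keep; s[1]='p' seen -> skip; s[2]='z' new -> keep; s[3]='r' new -> keep; s[4]='p' seen -> skip; s[5]='z' seen -> skip; s[6]='r' seen -> skip; s[7]='r' seen -> skip
Result: pzr


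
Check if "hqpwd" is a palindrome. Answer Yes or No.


Input string: 'hqpwd'
Reversed: 'dwpqh'
Compare pairs: s[0]='h' vs s[4]='d' (mismatch), s[1]='q' vs s[3]='w' (mismatch)
Palindrome: No


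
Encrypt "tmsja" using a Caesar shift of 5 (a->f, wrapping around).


Input: 'tmsja', shift = 5
Operation: for each letter, (position + 5) mod 26
Mapping: 't'(19+5=24)->'y', 'm'(12+5=17)->'r', 's'(18+5=23)->'x', 'j'(9+5=14)->'o', 'a'(0+5=5)->'f'
Result: yrxof


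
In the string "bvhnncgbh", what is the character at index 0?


Input string: 'bvhnncgbh'
Operation: get character at index 0
Index mapping: s[0]='b'
Result: 'b'


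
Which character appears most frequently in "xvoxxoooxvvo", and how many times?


Input: 'xvoxxoooxvvo'
Operation: tally each character
Counts: 'o':5, 'v':3, 'x':4
Maximum: 'o' appears 5 times


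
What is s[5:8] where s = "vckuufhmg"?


Input string: 'vckuufhmg'
Operation: slice [5:8]
Extract characters: s[5]='f', s[6]='h', s[7]='m'
Result: fhm


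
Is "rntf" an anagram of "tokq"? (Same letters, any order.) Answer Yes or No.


String 1: 'tokq' -> sorted: 'koqt'
String 2: 'rntf' -> sorted: 'fnrt'
Compare sorted forms: 'koqt' != 'fnrt'
Anagram: No


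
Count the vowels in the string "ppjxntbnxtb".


Input string: 'ppjxntbnxtb'
Operation: count vowels (a, e, i, o, u)
Scan: s[0]='p', s[1]='p', s[2]='j', s[3]='x', s[4]='n', s[5]='t', s[6]='b', s[7]='n', s[8]='x', s[9]='t', s[10]='b'
Vowels found: 0
Result: 0


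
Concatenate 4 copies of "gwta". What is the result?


Input string: 'gwta'
Operation: repeat 4 times
Concatenation: 'gwta' + 'gwta' + 'gwta' + 'gwta'
Result: gwtagwtagwtagwta


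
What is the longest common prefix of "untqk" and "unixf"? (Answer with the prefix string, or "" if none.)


String 1: 'untqk'
String 2: 'unixf'
Compare position by position:
pos 0: 'u' vs 'u' match
pos 1: 'n' vs 'n' match
pos 2: 't' vs 'i' differ -> stop
Longest common prefix: "un" (length 2)


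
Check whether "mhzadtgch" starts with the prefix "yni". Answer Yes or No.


Input string: 'mhzadtgch'
Prefix to check: 'yni'
First 3 characters of input: 'mhz'
Match: False
Result: No


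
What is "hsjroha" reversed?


Input string: 'hsjroha'
Operation: reverse character order
Original order: 'h' -> 's' -> 'j' -> 'r' -> 'o' -> 'h' -> 'a'
Reversed order: 'a' -> 'h' -> 'o' -> 'r' -> 'j' -> 's' -> 'h'
Result: ahorjsh


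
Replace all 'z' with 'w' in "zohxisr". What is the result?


Input string: 'zohxisr'
Operation: replace 'z' with 'w'
Positions of 'z': 0
After replacement: wohxisr


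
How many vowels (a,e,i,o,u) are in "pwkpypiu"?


Input string: 'pwkpypiu'
Operation: count vowels (a, e, i, o, u)
Scan: s[0]='p', s[1]='w', s[2]='k', s[3]='p', s[4]='y', s[5]='p', s[6]='i' (vowel), s[7]='u' (vowel)
Vowels found: 2
Result: 2


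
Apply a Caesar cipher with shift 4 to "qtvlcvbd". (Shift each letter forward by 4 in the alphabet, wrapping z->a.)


Input: 'qtvlcvbd', shift = 4
Operation: for each letter, (position + 4) mod 26
Mapping: 'q'(16+4=20)->'u', 't'(19+4=23)->'x', 'v'(21+4=25)->'z', 'l'(11+4=15)->'p', 'c'(2+4=6)->'g', 'v'(21+4=25)->'z', 'b'(1+4=5)->'f', 'd'(3+4=7)->'h'
Result: uxzpgzfh


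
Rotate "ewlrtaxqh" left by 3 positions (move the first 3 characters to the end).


Input: 'ewlrtaxqh', shift = 3
Operation: split at index 3 and swap parts
Front part s[0:3] = 'ewl'
Back part s[3:] = 'rtaxqh'
Rotated = back + front = 'rtaxqh' + 'ewl'
Result: rtaxqhewl


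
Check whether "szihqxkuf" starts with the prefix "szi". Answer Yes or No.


Input string: 'szihqxkuf'
Prefix to check: 'szi'
First 3 characters of input: 'szi'
Match: True
Result: Yes


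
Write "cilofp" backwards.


Input string: 'cilofp'
Operation: reverse character order
Original order: 'c' -> 'i' -> 'l' -> 'o' -> 'f' -> 'p'
Reversed order: 'p' -> 'f' -> 'o' -> 'l' -> 'i' -> 'c'
Result: pfolic


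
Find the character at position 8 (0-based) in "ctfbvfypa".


Input string: 'ctfbvfypa'
Operation: get character at index 8
Index mapping: s[0]='c', s[1]='t', s[2]='f', s[3]='b', s[4]='v', s[5]='f', s[6]='y', s[7]='p', s[8]='a'
Result: 'a'


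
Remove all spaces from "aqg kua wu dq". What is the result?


Input string: 'aqg kua wu dq'
Operation: remove all spaces
Words: 'aqg', 'kua', 'wu', 'dq'
Join without spaces: aqgkuawudq


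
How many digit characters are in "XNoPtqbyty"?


Input string: 'XNoPtqbyty'
Operation: count digit characters (0-9)
Scan: 'X', 'N', 'o', 'P', 't', 'q', 'b', 'y', 't', 'y'
Digits found: 0
Result: 0


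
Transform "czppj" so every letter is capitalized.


Input string: 'czppj'
Operation: convert each letter to uppercase
Mapping: 'c'->'C', 'z'->'Z', 'p'->'P', 'p'->'P', 'j'->'J'
Result: CZPPJ


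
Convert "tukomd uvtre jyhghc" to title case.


Input string: 'tukomd uvtre jyhghc'
Operation: capitalize first letter of each word
Word transformations: 'tukomd'->'Tukomd', 'uvtre'->'Uvtre', 'jyhghc'->'Jyhghc'
Result: Tukomd Uvtre Jyhghc


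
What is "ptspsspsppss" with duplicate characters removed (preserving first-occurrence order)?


Input: 'ptspsspsppss'
Operation: keep first occurrence of each character
Scan: s[0]='p' new -> keep; s[1]='t' new -> keep; s[2]='s' new -> keep; s[3]='p' seen -> skip; s[4]='s' seen -> skip; s[5]='s' seen -> skip; s[6]='p' seen -> skip; s[7]='s' seen -> skip; s[8]='p' seen -> skip; s[9]='p' seen -> skip; s[10]='s' seen -> skip; s[11]='s' seen -> skip
Result: pts


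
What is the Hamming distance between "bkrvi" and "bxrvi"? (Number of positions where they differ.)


String 1: 'bkrvi'
String 2: 'bxrvi'
Compare each position: pos 0: 'b'=='b', pos 1: 'k'!='x', pos 2: 'r'=='r', pos 3: 'v'=='v', pos 4: 'i'=='i'
Differing positions: 1
Hamming distance: 1


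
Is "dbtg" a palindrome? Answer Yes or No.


Input string: 'dbtg'
Reversed: 'gtbd'
Compare pairs: s[0]='d' vs s[3]='g' (mismatch), s[1]='b' vs s[2]='t' (mismatch)
Palindrome: No


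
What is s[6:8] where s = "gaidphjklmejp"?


Input string: 'gaidphjklmejp'
Operation: slice [6:8]
Extract characters: s[6]='j', s[7]='k'
Result: jk


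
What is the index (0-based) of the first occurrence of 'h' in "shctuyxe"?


Input string: 'shctuyxe'
Target: 'h'
Scanning left to right: s[0]='s', s[1]='h'
First match at index: 1


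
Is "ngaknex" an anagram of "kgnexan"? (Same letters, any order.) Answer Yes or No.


String 1: 'kgnexan' -> sorted: 'aegknnx'
String 2: 'ngaknex' -> sorted: 'aegknnx'
Compare sorted forms: 'aegknnx' == 'aegknnx'
Anagram: Yes


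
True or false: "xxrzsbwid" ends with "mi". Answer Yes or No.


Input string: 'xxrzsbwid'
Suffix to check: 'mi'
Last 2 characters of input: 'id'
Match: False
Result: No


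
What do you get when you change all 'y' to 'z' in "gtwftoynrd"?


Input string: 'gtwftoynrd'
Operation: replace 'y' with 'z'
Positions of 'y': 6
After replacement: gtwftoznrd


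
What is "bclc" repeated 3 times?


Input string: 'bclc'
Operation: repeat 3 times
Concatenation: 'bclc' + 'bclc' + 'bclc'
Result: bclcbclcbclc


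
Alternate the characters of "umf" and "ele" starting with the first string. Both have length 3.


String 1: 'umf'
String 2: 'ele'
Operation: alternate characters
Pairs: 'u'+'e', 'm'+'l', 'f'+'e'
Result: uemlfe


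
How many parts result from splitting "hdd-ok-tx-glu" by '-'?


Input string: 'hdd-ok-tx-glu'
Delimiter: '-'
Split result: 'hdd', 'ok', 'tx', 'glu'
Number of parts: 4


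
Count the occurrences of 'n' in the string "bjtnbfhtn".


Input string: 'bjtnbfhtn'
Target character: 'n'
Scan each position: s[3]='n', s[8]='n'
Matches found at indices: 3, 8
Total: 2


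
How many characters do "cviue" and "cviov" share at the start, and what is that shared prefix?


String 1: 'cviue'
String 2: 'cviov'
Compare position by position:
pos 0: 'c' vs 'c' match
pos 1: 'v' vs 'v' match
pos 2: 'i' vs 'i' match
pos 3: 'u' vs 'o' differ -> stop
Longest common prefix: "cvi" (length 3)


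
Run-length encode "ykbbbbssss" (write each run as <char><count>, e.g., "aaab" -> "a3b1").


Input: 'ykbbbbssss'
Operation: identify consecutive runs
Runs: 'y' -> y1, 'k' -> k1, 'bbbb' -> b4, 'ssss' -> s4
Encoded: y1k1b4s4


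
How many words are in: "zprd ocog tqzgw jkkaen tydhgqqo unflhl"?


Input string: 'zprd ocog tqzgw jkkaen tydhgqqo unflhl'
Operation: split by spaces
Words found: 'zprd', 'ocog', 'tqzgw', 'jkkaen', 'tydhgqqo', 'unflhl'
Word count: 6


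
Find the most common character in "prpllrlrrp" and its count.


Input: 'prpllrlrrp'
Operation: tally each character
Counts: 'l':3, 'p':3, 'r':4
Maximum: 'r' appears 4 times


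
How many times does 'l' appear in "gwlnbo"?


Input string: 'gwlnbo'
Target character: 'l'
Scan each position: s[2]='l'
Matches found at indices: 2
Total: 1


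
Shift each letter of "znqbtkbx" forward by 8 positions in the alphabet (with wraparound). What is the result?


Input: 'znqbtkbx', shift = 8
Operation: for each letter, (position + 8) mod 26
Mapping: 'z'(25+8=33, 33 mod 26=7)->'h', 'n'(13+8=21)->'v', 'q'(16+8=24)->'y', 'b'(1+8=9)->'j', 't'(19+8=27, 27 mod 26=1)->'b', 'k'(10+8=18)->'s', 'b'(1+8=9)->'j', 'x'(23+8=31, 31 mod 26=5)->'f'
Result: hvyjbsjf


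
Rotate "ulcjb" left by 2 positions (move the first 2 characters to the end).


Input: 'ulcjb', shift = 2
Operation: split at index 2 and swap parts
Front part s[0:2] = 'ul'
Back part s[2:] = 'cjb'
Rotated = back + front = 'cjb' + 'ul'
Result: cjbul


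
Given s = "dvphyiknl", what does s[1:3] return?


Input string: 'dvphyiknl'
Operation: slice [1:3]
Extract characters: s[1]='v', s[2]='p'
Result: vp


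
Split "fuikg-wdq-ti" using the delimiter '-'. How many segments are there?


Input string: 'fuikg-wdq-ti'
Delimiter: '-'
Split result: 'fuikg', 'wdq', 'ti'
Number of parts: 3


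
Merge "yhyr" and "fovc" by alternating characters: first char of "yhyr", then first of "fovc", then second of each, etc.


String 1: 'yhyr'
String 2: 'fovc'
Operation: alternate characters
Pairs: 'y'+'f', 'h'+'o', 'y'+'v', 'r'+'c'
Result: yfhoyvrc


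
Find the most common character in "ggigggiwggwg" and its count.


Input: 'ggigggiwggwg'
Operation: tally each character
Counts: 'g':8, 'i':2, 'w':2
Maximum: 'g' appears 8 times


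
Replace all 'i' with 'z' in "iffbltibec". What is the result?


Input string: 'iffbltibec'
Operation: replace 'i' with 'z'
Positions of 'i': 0, 6
After replacement: zffbltzbec


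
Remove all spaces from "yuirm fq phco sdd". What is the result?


Input string: 'yuirm fq phco sdd'
Operation: remove all spaces
Words: 'yuirm', 'fq', 'phco', 'sdd'
Join without spaces: yuirmfqphcosdd


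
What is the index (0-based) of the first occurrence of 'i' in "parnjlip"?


Input string: 'parnjlip'
Target: 'i'
Scanning left to right: s[0]='p', s[1]='a', s[2]='r', s[3]='n', s[4]='j', s[5]='l', s[6]='i'
First match at index: 6


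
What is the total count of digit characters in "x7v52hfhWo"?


Input string: 'x7v52hfhWo'
Operation: count digit characters (0-9)
Scan: 'x', '7'(digit), 'v', '5'(digit), '2'(digit), 'h', 'f', 'h', 'W', 'o'
Digits found: 3
Result: 3


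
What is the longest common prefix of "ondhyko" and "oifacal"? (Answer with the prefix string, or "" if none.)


String 1: 'ondhyko'
String 2: 'oifacal'
Compare position by position:
pos 0: 'o' vs 'o' match
pos 1: 'n' vs 'i' differ -> stop
Longest common prefix: "o" (length 1)


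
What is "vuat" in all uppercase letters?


Input string: 'vuat'
Operation: convert each letter to uppercase
Mapping: 'v'->'V', 'u'->'U', 'a'->'A', 't'->'T'
Result: VUAT


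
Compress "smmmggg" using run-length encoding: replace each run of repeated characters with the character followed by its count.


Input: 'smmmggg'
Operation: identify consecutive runs
Runs: 's' -> s1, 'mmm' -> m3, 'ggg' -> g3
Encoded: s1m3g3


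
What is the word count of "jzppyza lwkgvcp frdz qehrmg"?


Input string: 'jzppyza lwkgvcp frdz qehrmg'
Operation: split by spaces
Words found: 'jzppyza', 'lwkgvcp', 'frdz', 'qehrmg'
Word count: 4


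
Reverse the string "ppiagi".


Input string: 'ppiagi'
Operation: reverse character order
Original order: 'p' -> 'p' -> 'i' -> 'a' -> 'g' -> 'i'
Reversed order: 'i' -> 'g' -> 'a' -> 'i' -> 'p' -> 'p'
Result: igaipp


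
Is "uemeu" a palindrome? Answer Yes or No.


Input string: 'uemeu'
Reversed: 'uemeu'
Compare pairs: s[0]='u' vs s[4]='u' (match), s[1]='e' vs s[3]='e' (match)
Palindrome: Yes


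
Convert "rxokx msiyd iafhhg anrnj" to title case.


Input string: 'rxokx msiyd iafhhg anrnj'
Operation: capitalize first letter of each word
Word transformations: 'rxokx'->'Rxokx', 'msiyd'->'Msiyd', 'iafhhg'->'Iafhhg', 'anrnj'->'Anrnj'
Result: Rxokx Msiyd Iafhhg Anrnj


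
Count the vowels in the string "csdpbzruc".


Input string: 'csdpbzruc'
Operation: count vowels (a, e, i, o, u)
Scan: s[0]='c', s[1]='s', s[2]='d', s[3]='p', s[4]='b', s[5]='z', s[6]='r', s[7]='u' (vowel), s[8]='c'
Vowels found: 1
Result: 1


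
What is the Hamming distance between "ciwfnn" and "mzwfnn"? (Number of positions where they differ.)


String 1: 'ciwfnn'
String 2: 'mzwfnn'
Compare each position: pos 0: 'c'!='m', pos 1: 'i'!='z', pos 2: 'w'=='w', pos 3: 'f'=='f', pos 4: 'n'=='n', pos 5: 'n'=='n'
Differing positions: 2
Hamming distance: 2


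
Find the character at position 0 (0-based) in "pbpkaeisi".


Input string: 'pbpkaeisi'
Operation: get character at index 0
Index mapping: s[0]='p'
Result: 'p'


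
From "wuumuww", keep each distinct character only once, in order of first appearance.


Input: 'wuumuww'
Operation: keep first occurrence of each character
Scan: s[0]='w' new -> keep; s[1]='u' new -> keep; s[2]='u' seen -> skip; s[3]='m' new -> keep; s[4]='u' seen -> skip; s[5]='w' seen -> skip; s[6]='w' seen -> skip
Result: wum


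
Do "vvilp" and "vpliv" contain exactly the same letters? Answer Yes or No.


String 1: 'vvilp' -> sorted: 'ilpvv'
String 2: 'vpliv' -> sorted: 'ilpvv'
Compare sorted forms: 'ilpvv' == 'ilpvv'
Anagram: Yes


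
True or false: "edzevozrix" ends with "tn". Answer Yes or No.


Input string: 'edzevozrix'
Suffix to check: 'tn'
Last 2 characters of input: 'ix'
Match: False
Result: No


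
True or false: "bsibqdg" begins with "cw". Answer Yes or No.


Input string: 'bsibqdg'
Prefix to check: 'cw'
First 2 characters of input: 'bs'
Match: False
Result: No


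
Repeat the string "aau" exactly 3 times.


Input string: 'aau'
Operation: repeat 3 times
Concatenation: 'aau' + 'aau' + 'aau'
Result: aauaauaau


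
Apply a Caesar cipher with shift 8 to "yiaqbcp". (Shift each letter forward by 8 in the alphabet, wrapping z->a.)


Input: 'yiaqbcp', shift = 8
Operation: for each letter, (position + 8) mod 26
Mapping: 'y'(24+8=32, 32 mod 26=6)->'g', 'i'(8+8=16)->'q', 'a'(0+8=8)->'i', 'q'(16+8=24)->'y', 'b'(1+8=9)->'j', 'c'(2+8=10)->'k', 'p'(15+8=23)->'x'
Result: gqiyjkx


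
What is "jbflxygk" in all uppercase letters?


Input string: 'jbflxygk'
Operation: convert each letter to uppercase
Mapping: 'j'->'J', 'b'->'B', 'f'->'F', 'l'->'L', 'x'->'X', 'y'->'Y', 'g'->'G', 'k'->'K'
Result: JBFLXYGK


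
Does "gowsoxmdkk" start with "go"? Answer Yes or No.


Input string: 'gowsoxmdkk'
Prefix to check: 'go'
First 2 characters of input: 'go'
Match: True
Result: Yes


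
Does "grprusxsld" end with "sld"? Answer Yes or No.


Input string: 'grprusxsld'
Suffix to check: 'sld'
Last 3 characters of input: 'sld'
Match: True
Result: Yes


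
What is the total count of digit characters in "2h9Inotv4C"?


Input string: '2h9Inotv4C'
Operation: count digit characters (0-9)
Scan: '2'(digit), 'h', '9'(digit), 'I', 'n', 'o', 't', 'v', '4'(digit), 'C'
Digits found: 3
Result: 3


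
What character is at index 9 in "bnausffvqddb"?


Input string: 'bnausffvqddb'
Operation: get character at index 9
Index mapping: s[0]='b', s[1]='n', s[2]='a', s[3]='u', s[4]='s', s[5]='f', s[6]='f', s[7]='v', s[8]='q', s[9]='d'
Result: 'd'


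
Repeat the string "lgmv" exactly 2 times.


Input string: 'lgmv'
Operation: repeat 2 times
Concatenation: 'lgmv' + 'lgmv'
Result: lgmvlgmv


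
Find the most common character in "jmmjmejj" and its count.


Input: 'jmmjmejj'
Operation: tally each character
Counts: 'e':1, 'j':4, 'm':3
Maximum: 'j' appears 4 times


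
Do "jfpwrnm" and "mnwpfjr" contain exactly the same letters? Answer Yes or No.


String 1: 'jfpwrnm' -> sorted: 'fjmnprw'
String 2: 'mnwpfjr' -> sorted: 'fjmnprw'
Compare sorted forms: 'fjmnprw' == 'fjmnprw'
Anagram: Yes


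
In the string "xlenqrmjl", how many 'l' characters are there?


Input string: 'xlenqrmjl'
Target character: 'l'
Scan each position: s[1]='l', s[8]='l'
Matches found at indices: 1, 8
Total: 2


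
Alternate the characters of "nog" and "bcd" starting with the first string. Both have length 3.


String 1: 'nog'
String 2: 'bcd'
Operation: alternate characters
Pairs: 'n'+'b', 'o'+'c', 'g'+'d'
Result: nbocgd


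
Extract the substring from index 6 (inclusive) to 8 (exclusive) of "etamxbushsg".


Input string: 'etamxbushsg'
Operation: slice [6:8]
Extract characters: s[6]='u', s[7]='s'
Result: us


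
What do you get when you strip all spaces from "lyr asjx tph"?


Input string: 'lyr asjx tph'
Operation: remove all spaces
Words: 'lyr', 'asjx', 'tph'
Join without spaces: lyrasjxtph


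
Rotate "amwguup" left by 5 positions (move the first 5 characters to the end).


Input: 'amwguup', shift = 5
Operation: split at index 5 and swap parts
Front part s[0:5] = 'amwgu'
Back part s[5:] = 'up'
Rotated = back + front = 'up' + 'amwgu'
Result: upamwgu


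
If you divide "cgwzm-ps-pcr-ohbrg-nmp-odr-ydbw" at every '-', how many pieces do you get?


Input string: 'cgwzm-ps-pcr-ohbrg-nmp-odr-ydbw'
Delimiter: '-'
Split result: 'cgwzm', 'ps', 'pcr', 'ohbrg', 'nmp', 'odr', 'ydbw'
Number of parts: 7


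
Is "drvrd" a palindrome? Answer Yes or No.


Input string: 'drvrd'
Reversed: 'drvrd'
Compare pairs: s[0]='d' vs s[4]='d' (match), s[1]='r' vs s[3]='r' (match)
Palindrome: Yes


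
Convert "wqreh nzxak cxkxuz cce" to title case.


Input string: 'wqreh nzxak cxkxuz cce'
Operation: capitalize first letter of each word
Word transformations: 'wqreh'->'Wqreh', 'nzxak'->'Nzxak', 'cxkxuz'->'Cxkxuz', 'cce'->'Cce'
Result: Wqreh Nzxak Cxkxuz Cce


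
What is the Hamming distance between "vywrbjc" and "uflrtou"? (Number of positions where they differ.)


String 1: 'vywrbjc'
String 2: 'uflrtou'
Compare each position: pos 0: 'v'!='u', pos 1: 'y'!='f', pos 2: 'w'!='l', pos 3: 'r'=='r', pos 4: 'b'!='t', pos 5: 'j'!='o', pos 6: 'c'!='u'
Differing positions: 6
Hamming distance: 6


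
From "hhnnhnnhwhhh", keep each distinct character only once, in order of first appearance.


Input: 'hhnnhnnhwhhh'
Operation: keep first occurrence of each character
Scan: s[0]='h' new -> keep; s[1]='h' seen -> skip; s[2]='n' new -> keep; s[3]='n' seen -> skip; s[4]='h' seen -> skip; s[5]='n' seen -> skip; s[6]='n' seen -> skip; s[7]='h' seen -> skip; s[8]='w' new -> keep; s[9]='h' seen -> skip; s[10]='h' seen -> skip; s[11]='h' seen -> skip
Result: hnw


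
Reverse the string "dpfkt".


Input string: 'dpfkt'
Operation: reverse character order
Original order: 'd' -> 'p' -> 'f' -> 'k' -> 't'
Reversed order: 't' -> 'k' -> 'f' -> 'p' -> 'd'
Result: tkfpd


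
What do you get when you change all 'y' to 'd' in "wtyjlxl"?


Input string: 'wtyjlxl'
Operation: replace 'y' with 'd'
Positions of 'y': 2
After replacement: wtdjlxl


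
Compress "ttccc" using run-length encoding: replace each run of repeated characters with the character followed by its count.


Input: 'ttccc'
Operation: identify consecutive runs
Runs: 'tt' -> t2, 'ccc' -> c3
Encoded: t2c3


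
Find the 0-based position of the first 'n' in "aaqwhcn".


Input string: 'aaqwhcn'
Target: 'n'
Scanning left to right: s[0]='a', s[1]='a', s[2]='q', s[3]='w', s[4]='h', s[5]='c', s[6]='n'
First match at index: 6


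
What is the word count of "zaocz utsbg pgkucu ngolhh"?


Input string: 'zaocz utsbg pgkucu ngolhh'
Operation: split by spaces
Words found: 'zaocz', 'utsbg', 'pgkucu', 'ngolhh'
Word count: 4


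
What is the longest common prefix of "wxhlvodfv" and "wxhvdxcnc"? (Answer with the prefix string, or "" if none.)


String 1: 'wxhlvodfv'
String 2: 'wxhvdxcnc'
Compare position by position:
pos 0: 'w' vs 'w' match
pos 1: 'x' vs 'x' match
pos 2: 'h' vs 'h' match
pos 3: 'l' vs 'v' differ -> stop
Longest common prefix: "wxh" (length 3)


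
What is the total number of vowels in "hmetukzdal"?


Input string: 'hmetukzdal'
Operation: count vowels (a, e, i, o, u)
Scan: s[0]='h', s[1]='m', s[2]='e' (vowel), s[3]='t', s[4]='u' (vowel), s[5]='k', s[6]='z', s[7]='d', s[8]='a' (vowel), s[9]='l'
Vowels found: 3
Result: 3


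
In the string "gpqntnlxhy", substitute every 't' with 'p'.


Input string: 'gpqntnlxhy'
Operation: replace 't' with 'p'
Positions of 't': 4
After replacement: gpqnpnlxhy


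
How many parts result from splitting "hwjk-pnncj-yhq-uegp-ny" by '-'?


Input string: 'hwjk-pnncj-yhq-uegp-ny'
Delimiter: '-'
Split result: 'hwjk', 'pnncj', 'yhq', 'uegp', 'ny'
Number of parts: 5


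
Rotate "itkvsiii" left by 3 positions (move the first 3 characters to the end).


Input: 'itkvsiii', shift = 3
Operation: split at index 3 and swap parts
Front part s[0:3] = 'itk'
Back part s[3:] = 'vsiii'
Rotated = back + front = 'vsiii' + 'itk'
Result: vsiiiitk


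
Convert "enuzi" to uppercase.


Input string: 'enuzi'
Operation: convert each letter to uppercase
Mapping: 'e'->'E', 'n'->'N', 'u'->'U', 'z'->'Z', 'i'->'I'
Result: ENUZI


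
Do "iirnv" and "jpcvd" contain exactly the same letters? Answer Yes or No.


String 1: 'iirnv' -> sorted: 'iinrv'
String 2: 'jpcvd' -> sorted: 'cdjpv'
Compare sorted forms: 'iinrv' != 'cdjpv'
Anagram: No


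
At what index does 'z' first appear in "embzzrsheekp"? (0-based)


Input string: 'embzzrsheekp'
Target: 'z'
Scanning left to right: s[0]='e', s[1]='m', s[2]='b', s[3]='z'
First match at index: 3


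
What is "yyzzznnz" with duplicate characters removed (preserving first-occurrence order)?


Input: 'yyzzznnz'
Operation: keep first occurrence of each character
Scan: s[0]='y' new -> keep; s[1]='y' seen -> skip; s[2]='z' new -> keep; s[3]='z' seen -> skip; s[4]='z' seen -> skip; s[5]='n' new -> keep; s[6]='n' seen -> skip; s[7]='z' seen -> skip
Result: yzn


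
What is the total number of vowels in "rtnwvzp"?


Input string: 'rtnwvzp'
Operation: count vowels (a, e, i, o, u)
Scan: s[0]='r', s[1]='t', s[2]='n', s[3]='w', s[4]='v', s[5]='z', s[6]='p'
Vowels found: 0
Result: 0


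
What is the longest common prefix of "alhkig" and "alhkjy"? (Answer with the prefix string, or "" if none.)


String 1: 'alhkig'
String 2: 'alhkjy'
Compare position by position:
pos 0: 'a' vs 'a' match
pos 1: 'l' vs 'l' match
pos 2: 'h' vs 'h' match
pos 3: 'k' vs 'k' match
pos 4: 'i' vs 'j' differ -> stop
Longest common prefix: "alhk" (length 4)


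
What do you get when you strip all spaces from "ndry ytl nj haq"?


Input string: 'ndry ytl nj haq'
Operation: remove all spaces
Words: 'ndry', 'ytl', 'nj', 'haq'
Join without spaces: ndryytlnjhaq


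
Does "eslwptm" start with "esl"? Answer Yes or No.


Input string: 'eslwptm'
Prefix to check: 'esl'
First 3 characters of input: 'esl'
Match: True
Result: Yes


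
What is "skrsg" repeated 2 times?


Input string: 'skrsg'
Operation: repeat 2 times
Concatenation: 'skrsg' + 'skrsg'
Result: skrsgskrsg


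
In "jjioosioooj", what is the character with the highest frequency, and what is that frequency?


Input: 'jjioosioooj'
Operation: tally each character
Counts: 'i':2, 'j':3, 'o':5, 's':1
Maximum: 'o' appears 5 times


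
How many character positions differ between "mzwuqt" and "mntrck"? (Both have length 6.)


String 1: 'mzwuqt'
String 2: 'mntrck'
Compare each position: pos 0: 'm'=='m', pos 1: 'z'!='n', pos 2: 'w'!='t', pos 3: 'u'!='r', pos 4: 'q'!='c', pos 5: 't'!='k'
Differing positions: 5
Hamming distance: 5


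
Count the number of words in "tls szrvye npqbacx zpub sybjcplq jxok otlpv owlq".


Input string: 'tls szrvye npqbacx zpub sybjcplq jxok otlpv owlq'
Operation: split by spaces
Words found: 'tls', 'szrvye', 'npqbacx', 'zpub', 'sybjcplq', 'jxok', 'otlpv', 'owlq'
Word count: 8


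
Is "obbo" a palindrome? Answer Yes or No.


Input string: 'obbo'
Reversed: 'obbo'
Compare pairs: s[0]='o' vs s[3]='o' (match), s[1]='b' vs s[2]='b' (match)
Palindrome: Yes


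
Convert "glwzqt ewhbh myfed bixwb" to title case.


Input string: 'glwzqt ewhbh myfed bixwb'
Operation: capitalize first letter of each word
Word transformations: 'glwzqt'->'Glwzqt', 'ewhbh'->'Ewhbh', 'myfed'->'Myfed', 'bixwb'->'Bixwb'
Result: Glwzqt Ewhbh Myfed Bixwb


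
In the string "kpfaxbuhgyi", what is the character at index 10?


Input string: 'kpfaxbuhgyi'
Operation: get character at index 10
Index mapping: s[0]='k', s[1]='p', s[2]='f', s[3]='a', s[4]='x', s[5]='b', s[6]='u', s[7]='h', s[8]='g', s[9]='y', s[10]='i'
Result: 'i'


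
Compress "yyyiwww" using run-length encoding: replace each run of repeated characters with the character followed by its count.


Input: 'yyyiwww'
Operation: identify consecutive runs
Runs: 'yyy' -> y3, 'i' -> i1, 'www' -> w3
Encoded: y3i1w3


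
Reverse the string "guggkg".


Input string: 'guggkg'
Operation: reverse character order
Original order: 'g' -> 'u' -> 'g' -> 'g' -> 'k' -> 'g'
Reversed order: 'g' -> 'k' -> 'g' -> 'g' -> 'u' -> 'g'
Result: gkggug


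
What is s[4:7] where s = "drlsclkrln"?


Input string: 'drlsclkrln'
Operation: slice [4:7]
Extract characters: s[4]='c', s[5]='l', s[6]='k'
Result: clk


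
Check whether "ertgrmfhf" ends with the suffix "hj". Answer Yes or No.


Input string: 'ertgrmfhf'
Suffix to check: 'hj'
Last 2 characters of input: 'hf'
Match: False
Result: No


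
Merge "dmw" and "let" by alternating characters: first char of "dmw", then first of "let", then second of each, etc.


String 1: 'dmw'
String 2: 'let'
Operation: alternate characters
Pairs: 'd'+'l', 'm'+'e', 'w'+'t'
Result: dlmewt


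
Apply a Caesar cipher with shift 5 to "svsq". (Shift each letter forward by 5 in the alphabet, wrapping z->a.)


Input: 'svsq', shift = 5
Operation: for each letter, (position + 5) mod 26
Mapping: 's'(18+5=23)->'x', 'v'(21+5=26, 26 mod 26=0)->'a', 's'(18+5=23)->'x', 'q'(16+5=21)->'v'
Result: xaxv


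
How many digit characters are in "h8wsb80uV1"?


Input string: 'h8wsb80uV1'
Operation: count digit characters (0-9)
Scan: 'h', '8'(digit), 'w', 's', 'b', '8'(digit), '0'(digit), 'u', 'V', '1'(digit)
Digits found: 4
Result: 4


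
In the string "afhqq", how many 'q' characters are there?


Input string: 'afhqq'
Target character: 'q'
Scan each position: s[3]='q', s[4]='q'
Matches found at indices: 3, 4
Total: 2


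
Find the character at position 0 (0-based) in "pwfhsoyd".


Input string: 'pwfhsoyd'
Operation: get character at index 0
Index mapping: s[0]='p'
Result: 'p'


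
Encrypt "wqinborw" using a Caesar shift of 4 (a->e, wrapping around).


Input: 'wqinborw', shift = 4
Operation: for each letter, (position + 4) mod 26
Mapping: 'w'(22+4=26, 26 mod 26=0)->'a', 'q'(16+4=20)->'u', 'i'(8+4=12)->'m', 'n'(13+4=17)->'r', 'b'(1+4=5)->'f', 'o'(14+4=18)->'s', 'r'(17+4=21)->'v', 'w'(22+4=26, 26 mod 26=0)->'a'
Result: aumrfsva


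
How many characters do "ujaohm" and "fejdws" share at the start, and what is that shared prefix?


String 1: 'ujaohm'
String 2: 'fejdws'
Compare position by position:
pos 0: 'u' vs 'f' differ -> stop
Longest common prefix: "" (length 0)


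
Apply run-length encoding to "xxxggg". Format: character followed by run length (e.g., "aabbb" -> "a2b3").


Input: 'xxxggg'
Operation: identify consecutive runs
Runs: 'xxx' -> x3, 'ggg' -> g3
Encoded: x3g3


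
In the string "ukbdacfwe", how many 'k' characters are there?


Input string: 'ukbdacfwe'
Target character: 'k'
Scan each position: s[1]='k'
Matches found at indices: 1
Total: 1


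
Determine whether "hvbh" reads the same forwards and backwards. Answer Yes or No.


Input string: 'hvbh'
Reversed: 'hbvh'
Compare pairs: s[0]='h' vs s[3]='h' (match), s[1]='v' vs s[2]='b' (mismatch)
Palindrome: No


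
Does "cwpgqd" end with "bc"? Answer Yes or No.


Input string: 'cwpgqd'
Suffix to check: 'bc'
Last 2 characters of input: 'qd'
Match: False
Result: No


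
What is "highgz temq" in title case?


Input string: 'highgz temq'
Operation: capitalize first letter of each word
Word transformations: 'highgz'->'Highgz', 'temq'->'Temq'
Result: Highgz Temq


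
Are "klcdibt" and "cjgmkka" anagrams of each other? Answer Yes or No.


String 1: 'klcdibt' -> sorted: 'bcdiklt'
String 2: 'cjgmkka' -> sorted: 'acgjkkm'
Compare sorted forms: 'bcdiklt' != 'acgjkkm'
Anagram: No


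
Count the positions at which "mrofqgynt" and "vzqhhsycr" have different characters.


String 1: 'mrofqgynt'
String 2: 'vzqhhsycr'
Compare each position: pos 0: 'm'!='v', pos 1: 'r'!='z', pos 2: 'o'!='q', pos 3: 'f'!='h', pos 4: 'q'!='h', pos 5: 'g'!='s', pos 6: 'y'=='y', pos 7: 'n'!='c', pos 8: 't'!='r'
Differing positions: 8
Hamming distance: 8


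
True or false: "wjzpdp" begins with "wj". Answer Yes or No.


Input string: 'wjzpdp'
Prefix to check: 'wj'
First 2 characters of input: 'wj'
Match: True
Result: Yes


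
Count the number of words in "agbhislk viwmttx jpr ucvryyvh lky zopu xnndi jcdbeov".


Input string: 'agbhislk viwmttx jpr ucvryyvh lky zopu xnndi jcdbeov'
Operation: split by spaces
Words found: 'agbhislk', 'viwmttx', 'jpr', 'ucvryyvh', 'lky', 'zopu', 'xnndi', 'jcdbeov'
Word count: 8


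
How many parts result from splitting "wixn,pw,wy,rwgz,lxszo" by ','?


Input string: 'wixn,pw,wy,rwgz,lxszo'
Delimiter: ','
Split result: 'wixn', 'pw', 'wy', 'rwgz', 'lxszo'
Number of parts: 5


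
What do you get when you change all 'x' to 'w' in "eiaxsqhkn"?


Input string: 'eiaxsqhkn'
Operation: replace 'x' with 'w'
Positions of 'x': 3
After replacement: eiawsqhkn


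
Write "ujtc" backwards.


Input string: 'ujtc'
Operation: reverse character order
Original order: 'u' -> 'j' -> 't' -> 'c'
Reversed order: 'c' -> 't' -> 'j' -> 'u'
Result: ctju


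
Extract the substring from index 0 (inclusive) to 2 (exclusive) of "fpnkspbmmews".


Input string: 'fpnkspbmmews'
Operation: slice [0:2]
Extract characters: s[0]='f', s[1]='p'
Result: fp


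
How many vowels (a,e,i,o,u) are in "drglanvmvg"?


Input string: 'drglanvmvg'
Operation: count vowels (a, e, i, o, u)
Scan: s[0]='d', s[1]='r', s[2]='g', s[3]='l', s[4]='a' (vowel), s[5]='n', s[6]='v', s[7]='m', s[8]='v', s[9]='g'
Vowels found: 1
Result: 1


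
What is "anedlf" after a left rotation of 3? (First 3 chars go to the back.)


Input: 'anedlf', shift = 3
Operation: split at index 3 and swap parts
Front part s[0:3] = 'ane'
Back part s[3:] = 'dlf'
Rotated = back + front = 'dlf' + 'ane'
Result: dlfane


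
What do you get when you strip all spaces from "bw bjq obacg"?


Input string: 'bw bjq obacg'
Operation: remove all spaces
Words: 'bw', 'bjq', 'obacg'
Join without spaces: bwbjqobacg


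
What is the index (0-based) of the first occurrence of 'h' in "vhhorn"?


Input string: 'vhhorn'
Target: 'h'
Scanning left to right: s[0]='v', s[1]='h'
First match at index: 1


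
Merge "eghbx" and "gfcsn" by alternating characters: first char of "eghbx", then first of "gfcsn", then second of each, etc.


String 1: 'eghbx'
String 2: 'gfcsn'
Operation: alternate characters
Pairs: 'e'+'g', 'g'+'f', 'h'+'c', 'b'+'s', 'x'+'n'
Result: eggfhcbsxn


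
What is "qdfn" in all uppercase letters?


Input string: 'qdfn'
Operation: convert each letter to uppercase
Mapping: 'q'->'Q', 'd'->'D', 'f'->'F', 'n'->'N'
Result: QDFN


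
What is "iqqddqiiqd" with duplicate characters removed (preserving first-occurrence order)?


Input: 'iqqddqiiqd'
Operation: keep first occurrence of each character
Scan: s[0]='i' new -> keep; s[1]='q' new -> keep; s[2]='q' seen -> skip; s[3]='d' new -> keep; s[4]='d' seen -> skip; s[5]='q' seen -> skip; s[6]='i' seen -> skip; s[7]='i' seen -> skip; s[8]='q' seen -> skip; s[9]='d' seen -> skip
Result: iqd


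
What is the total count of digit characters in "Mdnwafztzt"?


Input string: 'Mdnwafztzt'
Operation: count digit characters (0-9)
Scan: 'M', 'd', 'n', 'w', 'a', 'f', 'z', 't', 'z', 't'
Digits found: 0
Result: 0


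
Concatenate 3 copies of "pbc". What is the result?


Input string: 'pbc'
Operation: repeat 3 times
Concatenation: 'pbc' + 'pbc' + 'pbc'
Result: pbcpbcpbc


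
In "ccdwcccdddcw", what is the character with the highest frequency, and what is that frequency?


Input: 'ccdwcccdddcw'
Operation: tally each character
Counts: 'c':6, 'd':4, 'w':2
Maximum: 'c' appears 6 times


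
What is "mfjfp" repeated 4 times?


Input string: 'mfjfp'
Operation: repeat 4 times
Concatenation: 'mfjfp' + 'mfjfp' + 'mfjfp' + 'mfjfp'
Result: mfjfpmfjfpmfjfpmfjfp


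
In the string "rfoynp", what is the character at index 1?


Input string: 'rfoynp'
Operation: get character at index 1
Index mapping: s[0]='r', s[1]='f'
Result: 'f'


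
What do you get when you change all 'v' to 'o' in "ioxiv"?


Input string: 'ioxiv'
Operation: replace 'v' with 'o'
Positions of 'v': 4
After replacement: ioxio


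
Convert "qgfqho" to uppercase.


Input string: 'qgfqho'
Operation: convert each letter to uppercase
Mapping: 'q'->'Q', 'g'->'G', 'f'->'F', 'q'->'Q', 'h'->'H', 'o'->'O'
Result: QGFQHO


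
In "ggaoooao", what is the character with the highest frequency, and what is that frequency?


Input: 'ggaoooao'
Operation: tally each character
Counts: 'a':2, 'g':2, 'o':4
Maximum: 'o' appears 4 times


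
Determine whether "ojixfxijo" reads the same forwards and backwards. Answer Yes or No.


Input string: 'ojixfxijo'
Reversed: 'ojixfxijo'
Compare pairs: s[0]='o' vs s[8]='o' (match), s[1]='j' vs s[7]='j' (match), s[2]='i' vs s[6]='i' (match), s[3]='x' vs s[5]='x' (match)
Palindrome: Yes


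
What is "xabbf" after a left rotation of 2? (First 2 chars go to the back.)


Input: 'xabbf', shift = 2
Operation: split at index 2 and swap parts
Front part s[0:2] = 'xa'
Back part s[2:] = 'bbf'
Rotated = back + front = 'bbf' + 'xa'
Result: bbfxa


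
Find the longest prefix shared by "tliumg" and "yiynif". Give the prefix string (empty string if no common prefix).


String 1: 'tliumg'
String 2: 'yiynif'
Compare position by position:
pos 0: 't' vs 'y' differ -> stop
Longest common prefix: "" (length 0)


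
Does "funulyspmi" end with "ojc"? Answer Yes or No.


Input string: 'funulyspmi'
Suffix to check: 'ojc'
Last 3 characters of input: 'pmi'
Match: False
Result: No


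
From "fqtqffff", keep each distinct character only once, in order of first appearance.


Input: 'fqtqffff'
Operation: keep first occurrence of each character
Scan: s[0]='f' new -> keep; s[1]='q' new -> keep; s[2]='t' new -> keep; s[3]='q' seen -> skip; s[4]='f' seen -> skip; s[5]='f' seen -> skip; s[6]='f' seen -> skip; s[7]='f' seen -> skip
Result: fqt


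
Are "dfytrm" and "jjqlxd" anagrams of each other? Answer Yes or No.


String 1: 'dfytrm' -> sorted: 'dfmrty'
String 2: 'jjqlxd' -> sorted: 'djjlqx'
Compare sorted forms: 'dfmrty' != 'djjlqx'
Anagram: No


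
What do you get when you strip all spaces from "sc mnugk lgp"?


Input string: 'sc mnugk lgp'
Operation: remove all spaces
Words: 'sc', 'mnugk', 'lgp'
Join without spaces: scmnugklgp


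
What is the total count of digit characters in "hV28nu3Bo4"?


Input string: 'hV28nu3Bo4'
Operation: count digit characters (0-9)
Scan: 'h', 'V', '2'(digit), '8'(digit), 'n', 'u', '3'(digit), 'B', 'o', '4'(digit)
Digits found: 4
Result: 4


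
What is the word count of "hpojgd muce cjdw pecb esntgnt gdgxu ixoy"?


Input string: 'hpojgd muce cjdw pecb esntgnt gdgxu ixoy'
Operation: split by spaces
Words found: 'hpojgd', 'muce', 'cjdw', 'pecb', 'esntgnt', 'gdgxu', 'ixoy'
Word count: 7


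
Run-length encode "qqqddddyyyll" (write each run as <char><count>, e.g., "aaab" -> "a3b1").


Input: 'qqqddddyyyll'
Operation: identify consecutive runs
Runs: 'qqq' -> q3, 'dddd' -> d4, 'yyy' -> y3, 'll' -> l2
Encoded: q3d4y3l2


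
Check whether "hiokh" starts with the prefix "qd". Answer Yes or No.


Input string: 'hiokh'
Prefix to check: 'qd'
First 2 characters of input: 'hi'
Match: False
Result: No


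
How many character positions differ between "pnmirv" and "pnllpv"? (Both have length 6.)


String 1: 'pnmirv'
String 2: 'pnllpv'
Compare each position: pos 0: 'p'=='p', pos 1: 'n'=='n', pos 2: 'm'!='l', pos 3: 'i'!='l', pos 4: 'r'!='p', pos 5: 'v'=='v'
Differing positions: 3
Hamming distance: 3


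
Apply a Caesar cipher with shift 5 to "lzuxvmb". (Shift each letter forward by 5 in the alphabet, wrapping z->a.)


Input: 'lzuxvmb', shift = 5
Operation: for each letter, (position + 5) mod 26
Mapping: 'l'(11+5=16)->'q', 'z'(25+5=30, 30 mod 26=4)->'e', 'u'(20+5=25)->'z', 'x'(23+5=28, 28 mod 26=2)->'c', 'v'(21+5=26, 26 mod 26=0)->'a', 'm'(12+5=17)->'r', 'b'(1+5=6)->'g'
Result: qezcarg


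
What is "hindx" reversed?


Input string: 'hindx'
Operation: reverse character order
Original order: 'h' -> 'i' -> 'n' -> 'd' -> 'x'
Reversed order: 'x' -> 'd' -> 'n' -> 'i' -> 'h'
Result: xdnih


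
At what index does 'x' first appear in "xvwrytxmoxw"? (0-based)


Input string: 'xvwrytxmoxw'
Target: 'x'
Scanning left to right: s[0]='x'
First match at index: 0


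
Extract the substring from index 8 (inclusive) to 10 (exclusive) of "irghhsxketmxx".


Input string: 'irghhsxketmxx'
Operation: slice [8:10]
Extract characters: s[8]='e', s[9]='t'
Result: et


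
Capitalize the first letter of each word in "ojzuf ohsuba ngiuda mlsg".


Input string: 'ojzuf ohsuba ngiuda mlsg'
Operation: capitalize first letter of each word
Word transformations: 'ojzuf'->'Ojzuf', 'ohsuba'->'Ohsuba', 'ngiuda'->'Ngiuda', 'mlsg'->'Mlsg'
Result: Ojzuf Ohsuba Ngiuda Mlsg


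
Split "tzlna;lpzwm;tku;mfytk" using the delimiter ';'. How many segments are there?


Input string: 'tzlna;lpzwm;tku;mfytk'
Delimiter: ';'
Split result: 'tzlna', 'lpzwm', 'tku', 'mfytk'
Number of parts: 4


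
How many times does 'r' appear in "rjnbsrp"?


Input string: 'rjnbsrp'
Target character: 'r'
Scan each position: s[0]='r', s[5]='r'
Matches found at indices: 0, 5
Total: 2
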